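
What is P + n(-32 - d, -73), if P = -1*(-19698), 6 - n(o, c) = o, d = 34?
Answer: 19770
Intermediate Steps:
n(o, c) = 6 - o
P = 19698
P + n(-32 - d, -73) = 19698 + (6 - (-32 - 1*34)) = 19698 + (6 - (-32 - 34)) = 19698 + (6 - 1*(-66)) = 19698 + (6 + 66) = 19698 + 72 = 19770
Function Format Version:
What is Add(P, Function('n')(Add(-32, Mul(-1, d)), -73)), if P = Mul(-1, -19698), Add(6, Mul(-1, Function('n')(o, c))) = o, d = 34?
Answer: 19770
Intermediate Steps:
Function('n')(o, c) = Add(6, Mul(-1, o))
P = 19698
Add(P, Function('n')(Add(-32, Mul(-1, d)), -73)) = Add(19698, Add(6, Mul(-1, Add(-32, Mul(-1, 34))))) = Add(19698, Add(6, Mul(-1, Add(-32, -34)))) = Add(19698, Add(6, Mul(-1, -66))) = Add(19698, Add(6, 66)) = Add(19698, 72) = 19770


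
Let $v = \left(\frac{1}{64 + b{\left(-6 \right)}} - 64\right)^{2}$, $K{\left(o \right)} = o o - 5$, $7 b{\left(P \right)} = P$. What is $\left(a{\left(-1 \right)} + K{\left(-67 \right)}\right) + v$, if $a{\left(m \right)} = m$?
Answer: $\frac{1675631773}{195364} \approx 8577.0$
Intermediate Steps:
$b{\left(P \right)} = \frac{P}{7}$
$K{\left(o \right)} = -5 + o^{2}$ ($K{\left(o \right)} = o^{2} - 5 = -5 + o^{2}$)
$v = \frac{799814961}{195364}$ ($v = \left(\frac{1}{64 + \frac{1}{7} \left(-6\right)} - 64\right)^{2} = \left(\frac{1}{64 - \frac{6}{7}} - 64\right)^{2} = \left(\frac{1}{\frac{442}{7}} - 64\right)^{2} = \left(\frac{7}{442} - 64\right)^{2} = \left(- \frac{28281}{442}\right)^{2} = \frac{799814961}{195364} \approx 4094.0$)
$\left(a{\left(-1 \right)} + K{\left(-67 \right)}\right) + v = \left(-1 - \left(5 - \left(-67\right)^{2}\right)\right) + \frac{799814961}{195364} = \left(-1 + \left(-5 + 4489\right)\right) + \frac{799814961}{195364} = \left(-1 + 4484\right) + \frac{799814961}{195364} = 4483 + \frac{799814961}{195364} = \frac{1675631773}{195364}$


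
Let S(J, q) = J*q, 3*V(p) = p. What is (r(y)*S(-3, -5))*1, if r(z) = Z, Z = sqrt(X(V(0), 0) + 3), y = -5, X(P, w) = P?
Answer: 15*sqrt(3) ≈ 25.981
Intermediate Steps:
V(p) = p/3
Z = sqrt(3) (Z = sqrt((1/3)*0 + 3) = sqrt(0 + 3) = sqrt(3) ≈ 1.7320)
r(z) = sqrt(3)
(r(y)*S(-3, -5))*1 = (sqrt(3)*(-3*(-5)))*1 = (sqrt(3)*15)*1 = (15*sqrt(3))*1 = 15*sqrt(3)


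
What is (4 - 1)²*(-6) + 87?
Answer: 33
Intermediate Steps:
(4 - 1)²*(-6) + 87 = 3²*(-6) + 87 = 9*(-6) + 87 = -54 + 87 = 33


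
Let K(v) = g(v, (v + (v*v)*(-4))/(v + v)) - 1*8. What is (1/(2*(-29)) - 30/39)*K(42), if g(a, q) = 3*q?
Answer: 306581/1508 ≈ 203.30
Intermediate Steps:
K(v) = -8 + 3*(v - 4*v²)/(2*v) (K(v) = 3*((v + (v*v)*(-4))/(v + v)) - 1*8 = 3*((v + v²*(-4))/((2*v))) - 8 = 3*((v - 4*v²)*(1/(2*v))) - 8 = 3*((v - 4*v²)/(2*v)) - 8 = 3*(v - 4*v²)/(2*v) - 8 = -8 + 3*(v - 4*v²)/(2*v))
(1/(2*(-29)) - 30/39)*K(42) = (1/(2*(-29)) - 30/39)*(-13/2 - 6*42) = ((½)*(-1/29) - 30*1/39)*(-13/2 - 252) = (-1/58 - 10/13)*(-517/2) = -593/754*(-517/2) = 306581/1508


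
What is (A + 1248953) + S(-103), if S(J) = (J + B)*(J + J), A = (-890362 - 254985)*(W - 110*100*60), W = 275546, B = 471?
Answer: 440334408683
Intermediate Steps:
A = 440333235538 (A = (-890362 - 254985)*(275546 - 110*100*60) = -1145347*(275546 - 11000*60) = -1145347*(275546 - 660000) = -1145347*(-384454) = 440333235538)
S(J) = 2*J*(471 + J) (S(J) = (J + 471)*(J + J) = (471 + J)*(2*J) = 2*J*(471 + J))
(A + 1248953) + S(-103) = (440333235538 + 1248953) + 2*(-103)*(471 - 103) = 440334484491 + 2*(-103)*368 = 440334484491 - 75808 = 440334408683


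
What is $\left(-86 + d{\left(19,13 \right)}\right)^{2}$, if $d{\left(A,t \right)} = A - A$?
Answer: $7396$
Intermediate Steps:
$d{\left(A,t \right)} = 0$
$\left(-86 + d{\left(19,13 \right)}\right)^{2} = \left(-86 + 0\right)^{2} = \left(-86\right)^{2} = 7396$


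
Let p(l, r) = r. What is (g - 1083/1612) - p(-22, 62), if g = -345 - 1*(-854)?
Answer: 719481/1612 ≈ 446.33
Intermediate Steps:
g = 509 (g = -345 + 854 = 509)
(g - 1083/1612) - p(-22, 62) = (509 - 1083/1612) - 1*62 = (509 - 1083*1/1612) - 62 = (509 - 1083/1612) - 62 = 819425/1612 - 62 = 719481/1612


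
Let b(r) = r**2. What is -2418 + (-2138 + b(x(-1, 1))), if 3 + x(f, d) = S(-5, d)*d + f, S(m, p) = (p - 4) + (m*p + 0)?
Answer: -4412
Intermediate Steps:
S(m, p) = -4 + p + m*p (S(m, p) = (-4 + p) + m*p = -4 + p + m*p)
x(f, d) = -3 + f + d*(-4 - 4*d) (x(f, d) = -3 + ((-4 + d - 5*d)*d + f) = -3 + ((-4 - 4*d)*d + f) = -3 + (d*(-4 - 4*d) + f) = -3 + (f + d*(-4 - 4*d)) = -3 + f + d*(-4 - 4*d))
-2418 + (-2138 + b(x(-1, 1))) = -2418 + (-2138 + (-3 - 1 - 4*1*(1 + 1))**2) = -2418 + (-2138 + (-3 - 1 - 4*1*2)**2) = -2418 + (-2138 + (-3 - 1 - 8)**2) = -2418 + (-2138 + (-12)**2) = -2418 + (-2138 + 144) = -2418 - 1994 = -4412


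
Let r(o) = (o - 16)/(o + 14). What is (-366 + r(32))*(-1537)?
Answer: 12926170/23 ≈ 5.6201e+5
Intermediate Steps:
r(o) = (-16 + o)/(14 + o)
(-366 + r(32))*(-1537) = (-366 + (-16 + 32)/(14 + 32))*(-1537) = (-366 + 16/46)*(-1537) = (-366 + (1/46)*16)*(-1537) = (-366 + 8/23)*(-1537) = -8410/23*(-1537) = 12926170/23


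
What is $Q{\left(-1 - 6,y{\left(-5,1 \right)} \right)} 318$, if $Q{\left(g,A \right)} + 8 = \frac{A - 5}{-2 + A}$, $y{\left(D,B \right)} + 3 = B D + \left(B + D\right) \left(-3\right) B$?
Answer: $-2703$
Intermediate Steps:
$y{\left(D,B \right)} = -3 + B D + B \left(- 3 B - 3 D\right)$ ($y{\left(D,B \right)} = -3 + \left(B D + \left(B + D\right) \left(-3\right) B\right) = -3 + \left(B D + \left(- 3 B - 3 D\right) B\right) = -3 + \left(B D + B \left(- 3 B - 3 D\right)\right) = -3 + B D + B \left(- 3 B - 3 D\right)$)
$Q{\left(g,A \right)} = -8 + \frac{-5 + A}{-2 + A}$ ($Q{\left(g,A \right)} = -8 + \frac{A - 5}{-2 + A} = -8 + \frac{-5 + A}{-2 + A}$)
$Q{\left(-1 - 6,y{\left(-5,1 \right)} \right)} 318 = \frac{11 - 7 \left(-3 - 3 \cdot 1^{2} - 2 \left(-5\right)\right)}{-2 - \left(3 - 10 + 3\right)} 318 = \frac{11 - 7 \left(-3 - 3 + 10\right)}{-2 - -4} \cdot 318 = \frac{11 - 28}{-2 + 4} \cdot 318 = \frac{11 - 28}{2} \cdot 318 = \frac{1}{2} \left(-17\right) 318 = \left(- \frac{17}{2}\right) 318 = -2703$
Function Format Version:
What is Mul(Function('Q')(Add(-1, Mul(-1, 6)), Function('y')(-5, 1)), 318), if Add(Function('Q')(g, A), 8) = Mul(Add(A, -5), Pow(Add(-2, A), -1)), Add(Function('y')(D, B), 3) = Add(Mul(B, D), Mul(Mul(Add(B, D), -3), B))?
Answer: -2703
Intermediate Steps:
Function('y')(D, B) = Add(-3, Mul(B, D), Mul(B, Add(Mul(-3, B), Mul(-3, D)))) (Function('y')(D, B) = Add(-3, Add(Mul(B, D), Mul(Mul(Add(B, D), -3), B))) = Add(-3, Add(Mul(B, D), Mul(Add(Mul(-3, B), Mul(-3, D)), B))) = Add(-3, Add(Mul(B, D), Mul(B, Add(Mul(-3, B), Mul(-3, D))))) = Add(-3, Mul(B, D), Mul(B, Add(Mul(-3, B), Mul(-3, D)))))
Function('Q')(g, A) = Add(-8, Mul(Pow(Add(-2, A), -1), Add(-5, A))) (Function('Q')(g, A) = Add(-8, Mul(Add(A, -5), Pow(Add(-2, A), -1))) = Add(-8, Mul(Add(-5, A), Pow(Add(-2, A), -1))) = Add(-8, Mul(Pow(Add(-2, A), -1), Add(-5, A))))
Mul(Function('Q')(Add(-1, Mul(-1, 6)), Function('y')(-5, 1)), 318) = Mul(Mul(Pow(Add(-2, Add(-3, Mul(-3, Pow(1, 2)), Mul(-2, 1, -5))), -1), Add(11, Mul(-7, Add(-3, Mul(-3, Pow(1, 2)), Mul(-2, 1, -5))))), 318) = Mul(Mul(Pow(Add(-2, Add(-3, Mul(-3, 1), 10)), -1), Add(11, Mul(-7, Add(-3, Mul(-3, 1), 10)))), 318) = Mul(Mul(Pow(Add(-2, Add(-3, -3, 10)), -1), Add(11, Mul(-7, Add(-3, -3, 10)))), 318) = Mul(Mul(Pow(Add(-2, 4), -1), Add(11, Mul(-7, 4))), 318) = Mul(Mul(Pow(2, -1), Add(11, -28)), 318) = Mul(Mul(Rational(1, 2), -17), 318) = Mul(Rational(-17, 2), 318) = -2703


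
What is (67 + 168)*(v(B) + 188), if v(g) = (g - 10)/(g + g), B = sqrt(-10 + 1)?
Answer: 88595/2 + 1175*I/3 ≈ 44298.0 + 391.67*I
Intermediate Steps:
B = 3*I (B = sqrt(-9) = 3*I ≈ 3.0*I)
v(g) = (-10 + g)/(2*g) (v(g) = (-10 + g)/((2*g)) = (-10 + g)*(1/(2*g)) = (-10 + g)/(2*g))
(67 + 168)*(v(B) + 188) = (67 + 168)*((-10 + 3*I)/(2*((3*I))) + 188) = 235*((-I/3)*(-10 + 3*I)/2 + 188) = 235*(-I*(-10 + 3*I)/6 + 188) = 235*(188 - I*(-10 + 3*I)/6) = 44180 - 235*I*(-10 + 3*I)/6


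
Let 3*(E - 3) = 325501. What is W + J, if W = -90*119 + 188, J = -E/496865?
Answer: -72950540/6933 ≈ -10522.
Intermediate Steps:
E = 325510/3 (E = 3 + (⅓)*325501 = 3 + 325501/3 = 325510/3 ≈ 1.0850e+5)
J = -1514/6933 (J = -1*325510/3/496865 = -325510/3*1/496865 = -1514/6933 ≈ -0.21838)
W = -10522 (W = -10710 + 188 = -10522)
W + J = -10522 - 1514/6933 = -72950540/6933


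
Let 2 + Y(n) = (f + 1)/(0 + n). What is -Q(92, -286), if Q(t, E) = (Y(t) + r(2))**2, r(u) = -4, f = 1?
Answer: -75625/2116 ≈ -35.740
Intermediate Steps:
Y(n) = -2 + 2/n (Y(n) = -2 + (1 + 1)/(0 + n) = -2 + 2/n)
Q(t, E) = (-6 + 2/t)**2 (Q(t, E) = ((-2 + 2/t) - 4)**2 = (-6 + 2/t)**2)
-Q(92, -286) = -4*(-1 + 3*92)**2/92**2 = -4*(-1 + 276)**2/8464 = -4*275**2/8464 = -4*75625/8464 = -1*75625/2116 = -75625/2116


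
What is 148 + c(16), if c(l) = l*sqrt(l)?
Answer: 212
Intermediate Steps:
c(l) = l**(3/2)
148 + c(16) = 148 + 16**(3/2) = 148 + 64 = 212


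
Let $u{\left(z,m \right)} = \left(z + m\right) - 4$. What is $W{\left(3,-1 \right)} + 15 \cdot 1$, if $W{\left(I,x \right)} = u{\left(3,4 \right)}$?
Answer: $18$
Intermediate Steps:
$u{\left(z,m \right)} = -4 + m + z$ ($u{\left(z,m \right)} = \left(m + z\right) - 4 = -4 + m + z$)
$W{\left(I,x \right)} = 3$ ($W{\left(I,x \right)} = -4 + 4 + 3 = 3$)
$W{\left(3,-1 \right)} + 15 \cdot 1 = 3 + 15 \cdot 1 = 3 + 15 = 18$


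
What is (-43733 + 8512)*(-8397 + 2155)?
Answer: 219849482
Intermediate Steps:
(-43733 + 8512)*(-8397 + 2155) = -35221*(-6242) = 219849482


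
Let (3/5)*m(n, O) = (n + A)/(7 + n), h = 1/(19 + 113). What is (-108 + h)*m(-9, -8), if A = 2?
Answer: -498925/792 ≈ -629.96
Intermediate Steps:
h = 1/132 ≈ 0.0075758
m(n, O) = 5*(2 + n)/(3*(7 + n)) (m(n, O) = 5*((n + 2)/(7 + n))/3 = 5*((2 + n)/(7 + n))/3 = 5*(2 + n)/(3*(7 + n)))
(-108 + h)*m(-9, -8) = (-108 + 1/132)*(5*(2 - 9)/(3*(7 - 9))) = -71275*(-7)/(396*(-2)) = -71275*(-1)*(-7)/(396*2) = -14255/132*35/6 = -498925/792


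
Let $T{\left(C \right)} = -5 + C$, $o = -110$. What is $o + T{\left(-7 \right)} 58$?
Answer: $-806$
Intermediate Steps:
$o + T{\left(-7 \right)} 58 = -110 + \left(-5 - 7\right) 58 = -110 - 696 = -806$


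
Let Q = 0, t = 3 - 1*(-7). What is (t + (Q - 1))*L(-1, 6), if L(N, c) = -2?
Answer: -18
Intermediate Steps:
t = 10 (t = 3 + 7 = 10)
(t + (Q - 1))*L(-1, 6) = (10 + (0 - 1))*(-2) = (10 - 1)*(-2) = 9*(-2) = -18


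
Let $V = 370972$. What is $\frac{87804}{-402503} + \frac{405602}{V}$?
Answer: $\frac{65341598159}{74658671458} \approx 0.8752$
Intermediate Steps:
$\frac{87804}{-402503} + \frac{405602}{V} = \frac{87804}{-402503} + \frac{405602}{370972} = 87804 \left(- \frac{1}{402503}\right) + 405602 \cdot \frac{1}{370972} = - \frac{87804}{402503} + \frac{202801}{185486} = \frac{65341598159}{74658671458}$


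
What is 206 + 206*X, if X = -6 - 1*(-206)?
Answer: 41406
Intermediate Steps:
X = 200 (X = -6 + 206 = 200)
206 + 206*X = 206 + 206*200 = 206 + 41200 = 41406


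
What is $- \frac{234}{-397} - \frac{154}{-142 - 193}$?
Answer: $\frac{139528}{132995} \approx 1.0491$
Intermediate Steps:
$- \frac{234}{-397} - \frac{154}{-142 - 193} = \left(-234\right) \left(- \frac{1}{397}\right) - \frac{154}{-335} = \frac{234}{397} - - \frac{154}{335} = \frac{234}{397} + \frac{154}{335} = \frac{139528}{132995}$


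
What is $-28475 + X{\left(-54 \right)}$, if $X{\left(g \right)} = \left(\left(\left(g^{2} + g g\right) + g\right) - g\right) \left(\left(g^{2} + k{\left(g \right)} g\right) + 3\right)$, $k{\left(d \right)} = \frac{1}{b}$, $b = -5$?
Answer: $\frac{85290593}{5} \approx 1.7058 \cdot 10^{7}$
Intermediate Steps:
$k{\left(d \right)} = - \frac{1}{5}$ ($k{\left(d \right)} = \frac{1}{-5} = - \frac{1}{5}$)
$X{\left(g \right)} = 2 g^{2} \left(3 + g^{2} - \frac{g}{5}\right)$ ($X{\left(g \right)} = \left(\left(\left(g^{2} + g g\right) + g\right) - g\right) \left(\left(g^{2} - \frac{g}{5}\right) + 3\right) = \left(\left(\left(g^{2} + g^{2}\right) + g\right) - g\right) \left(3 + g^{2} - \frac{g}{5}\right) = \left(\left(2 g^{2} + g\right) - g\right) \left(3 + g^{2} - \frac{g}{5}\right) = \left(\left(g + 2 g^{2}\right) - g\right) \left(3 + g^{2} - \frac{g}{5}\right) = 2 g^{2} \left(3 + g^{2} - \frac{g}{5}\right)$)
$-28475 + X{\left(-54 \right)} = -28475 + \frac{2 \left(-54\right)^{2} \left(15 - -54 + 5 \left(-54\right)^{2}\right)}{5} = -28475 + \frac{2}{5} \cdot 2916 \left(15 + 54 + 5 \cdot 2916\right) = -28475 + \frac{2}{5} \cdot 2916 \left(15 + 54 + 14580\right) = -28475 + \frac{2}{5} \cdot 2916 \cdot 14649 = -28475 + \frac{85432968}{5} = \frac{85290593}{5}$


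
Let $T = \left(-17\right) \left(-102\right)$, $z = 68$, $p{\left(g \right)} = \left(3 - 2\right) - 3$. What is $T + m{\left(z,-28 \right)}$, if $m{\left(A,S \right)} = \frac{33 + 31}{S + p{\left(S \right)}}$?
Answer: $\frac{25978}{15} \approx 1731.9$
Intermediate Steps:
$p{\left(g \right)} = -2$ ($p{\left(g \right)} = 1 - 3 = -2$)
$m{\left(A,S \right)} = \frac{64}{-2 + S}$ ($m{\left(A,S \right)} = \frac{33 + 31}{S - 2} = \frac{64}{-2 + S}$)
$T = 1734$
$T + m{\left(z,-28 \right)} = 1734 + \frac{64}{-2 - 28} = 1734 + \frac{64}{-30} = 1734 + 64 \left(- \frac{1}{30}\right) = 1734 - \frac{32}{15} = \frac{25978}{15}$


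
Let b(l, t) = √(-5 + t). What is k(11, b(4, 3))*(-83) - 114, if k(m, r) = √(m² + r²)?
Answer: -114 - 83*√119 ≈ -1019.4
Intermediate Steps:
k(11, b(4, 3))*(-83) - 114 = √(11² + (√(-5 + 3))²)*(-83) - 114 = √(121 + (√(-2))²)*(-83) - 114 = √(121 + (I*√2)²)*(-83) - 114 = √(121 - 2)*(-83) - 114 = √119*(-83) - 114 = -83*√119 - 114 = -114 - 83*√119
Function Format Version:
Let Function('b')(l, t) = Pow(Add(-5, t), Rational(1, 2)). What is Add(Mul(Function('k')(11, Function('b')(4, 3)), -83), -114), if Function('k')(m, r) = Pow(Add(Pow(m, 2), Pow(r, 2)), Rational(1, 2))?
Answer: Add(-114, Mul(-83, Pow(119, Rational(1, 2)))) ≈ -1019.4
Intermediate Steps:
Add(Mul(Function('k')(11, Function('b')(4, 3)), -83), -114) = Add(Mul(Pow(Add(Pow(11, 2), Pow(Pow(Add(-5, 3), Rational(1, 2)), 2)), Rational(1, 2)), -83), -114) = Add(Mul(Pow(Add(121, Pow(Pow(-2, Rational(1, 2)), 2)), Rational(1, 2)), -83), -114) = Add(Mul(Pow(Add(121, Pow(Mul(I, Pow(2, Rational(1, 2))), 2)), Rational(1, 2)), -83), -114) = Add(Mul(Pow(Add(121, -2), Rational(1, 2)), -83), -114) = Add(Mul(Pow(119, Rational(1, 2)), -83), -114) = Add(Mul(-83, Pow(119, Rational(1, 2))), -114) = Add(-114, Mul(-83, Pow(119, Rational(1, 2))))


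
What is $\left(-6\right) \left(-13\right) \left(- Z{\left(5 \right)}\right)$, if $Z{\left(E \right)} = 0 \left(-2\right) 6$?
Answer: $0$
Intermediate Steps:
$Z{\left(E \right)} = 0$ ($Z{\left(E \right)} = 0 \cdot 6 = 0$)
$\left(-6\right) \left(-13\right) \left(- Z{\left(5 \right)}\right) = \left(-6\right) \left(-13\right) \left(\left(-1\right) 0\right) = 78 \cdot 0 = 0$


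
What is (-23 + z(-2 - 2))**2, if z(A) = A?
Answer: 729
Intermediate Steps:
(-23 + z(-2 - 2))**2 = (-23 + (-2 - 2))**2 = (-23 - 4)**2 = (-27)**2 = 729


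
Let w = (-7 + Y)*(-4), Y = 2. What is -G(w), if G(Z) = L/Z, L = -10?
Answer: ½ ≈ 0.50000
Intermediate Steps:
w = 20 (w = (-7 + 2)*(-4) = -5*(-4) = 20)
G(Z) = -10/Z
-G(w) = -(-10)/20 = -1*(-½) = ½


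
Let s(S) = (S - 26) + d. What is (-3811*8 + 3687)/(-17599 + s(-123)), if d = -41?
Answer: 26801/17789 ≈ 1.5066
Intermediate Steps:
s(S) = -67 + S (s(S) = (S - 26) - 41 = (-26 + S) - 41 = -67 + S)
(-3811*8 + 3687)/(-17599 + s(-123)) = (-3811*8 + 3687)/(-17599 + (-67 - 123)) = (-30488 + 3687)/(-17599 - 190) = -26801/(-17789) = -26801*(-1/17789) = 26801/17789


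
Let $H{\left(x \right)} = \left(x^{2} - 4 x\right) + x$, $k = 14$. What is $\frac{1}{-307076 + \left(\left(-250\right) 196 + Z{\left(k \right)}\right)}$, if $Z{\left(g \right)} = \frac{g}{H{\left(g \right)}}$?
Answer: $- \frac{11}{3916835} \approx -2.8084 \cdot 10^{-6}$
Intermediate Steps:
$H{\left(x \right)} = x^{2} - 3 x$
$Z{\left(g \right)} = \frac{1}{-3 + g}$ ($Z{\left(g \right)} = \frac{g}{g \left(-3 + g\right)} = g \frac{1}{g \left(-3 + g\right)} = \frac{1}{-3 + g}$)
$\frac{1}{-307076 + \left(\left(-250\right) 196 + Z{\left(k \right)}\right)} = \frac{1}{-307076 + \left(\left(-250\right) 196 + \frac{1}{-3 + 14}\right)} = \frac{1}{-307076 - \left(49000 - \frac{1}{11}\right)} = \frac{1}{-307076 + \left(-49000 + \frac{1}{11}\right)} = \frac{1}{-307076 - \frac{538999}{11}} = \frac{1}{- \frac{3916835}{11}} = - \frac{11}{3916835}$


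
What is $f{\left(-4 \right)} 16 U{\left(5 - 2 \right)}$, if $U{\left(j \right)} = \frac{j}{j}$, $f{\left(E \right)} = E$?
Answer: $-64$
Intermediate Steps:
$U{\left(j \right)} = 1$
$f{\left(-4 \right)} 16 U{\left(5 - 2 \right)} = \left(-4\right) 16 \cdot 1 = \left(-64\right) 1 = -64$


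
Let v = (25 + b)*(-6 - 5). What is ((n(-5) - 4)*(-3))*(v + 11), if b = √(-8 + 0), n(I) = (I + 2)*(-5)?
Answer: 8712 + 726*I*√2 ≈ 8712.0 + 1026.7*I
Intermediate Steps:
n(I) = -10 - 5*I (n(I) = (2 + I)*(-5) = -10 - 5*I)
b = 2*I*√2 (b = √(-8) = 2*I*√2 ≈ 2.8284*I)
v = -275 - 22*I*√2 (v = (25 + 2*I*√2)*(-6 - 5) = (25 + 2*I*√2)*(-11) = -275 - 22*I*√2 ≈ -275.0 - 31.113*I)
((n(-5) - 4)*(-3))*(v + 11) = (((-10 - 5*(-5)) - 4)*(-3))*((-275 - 22*I*√2) + 11) = (((-10 + 25) - 4)*(-3))*(-264 - 22*I*√2) = ((15 - 4)*(-3))*(-264 - 22*I*√2) = (11*(-3))*(-264 - 22*I*√2) = -33*(-264 - 22*I*√2) = 8712 + 726*I*√2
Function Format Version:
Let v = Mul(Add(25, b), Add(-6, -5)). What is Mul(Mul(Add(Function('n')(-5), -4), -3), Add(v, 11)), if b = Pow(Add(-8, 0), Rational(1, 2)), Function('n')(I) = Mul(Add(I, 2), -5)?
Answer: Add(8712, Mul(726, I, Pow(2, Rational(1, 2)))) ≈ Add(8712.0, Mul(1026.7, I))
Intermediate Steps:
Function('n')(I) = Add(-10, Mul(-5, I)) (Function('n')(I) = Mul(Add(2, I), -5) = Add(-10, Mul(-5, I)))
b = Mul(2, I, Pow(2, Rational(1, 2))) (b = Pow(-8, Rational(1, 2)) = Mul(2, I, Pow(2, Rational(1, 2))) ≈ Mul(2.8284, I))
v = Add(-275, Mul(-22, I, Pow(2, Rational(1, 2)))) (v = Mul(Add(25, Mul(2, I, Pow(2, Rational(1, 2)))), Add(-6, -5)) = Mul(Add(25, Mul(2, I, Pow(2, Rational(1, 2)))), -11) = Add(-275, Mul(-22, I, Pow(2, Rational(1, 2)))) ≈ Add(-275.00, Mul(-31.113, I)))
Mul(Mul(Add(Function('n')(-5), -4), -3), Add(v, 11)) = Mul(Mul(Add(Add(-10, Mul(-5, -5)), -4), -3), Add(Add(-275, Mul(-22, I, Pow(2, Rational(1, 2)))), 11)) = Mul(Mul(Add(Add(-10, 25), -4), -3), Add(-264, Mul(-22, I, Pow(2, Rational(1, 2))))) = Mul(Mul(Add(15, -4), -3), Add(-264, Mul(-22, I, Pow(2, Rational(1, 2))))) = Mul(Mul(11, -3), Add(-264, Mul(-22, I, Pow(2, Rational(1, 2))))) = Mul(-33, Add(-264, Mul(-22, I, Pow(2, Rational(1, 2))))) = Add(8712, Mul(726, I, Pow(2, Rational(1, 2))))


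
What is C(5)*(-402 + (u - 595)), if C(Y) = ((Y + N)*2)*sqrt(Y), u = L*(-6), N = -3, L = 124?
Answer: -6964*sqrt(5) ≈ -15572.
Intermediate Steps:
u = -744 (u = 124*(-6) = -744)
C(Y) = sqrt(Y)*(-6 + 2*Y) (C(Y) = ((Y - 3)*2)*sqrt(Y) = ((-3 + Y)*2)*sqrt(Y) = (-6 + 2*Y)*sqrt(Y) = sqrt(Y)*(-6 + 2*Y))
C(5)*(-402 + (u - 595)) = (2*sqrt(5)*(-3 + 5))*(-402 + (-744 - 595)) = (2*sqrt(5)*2)*(-402 - 1339) = (4*sqrt(5))*(-1741) = -6964*sqrt(5)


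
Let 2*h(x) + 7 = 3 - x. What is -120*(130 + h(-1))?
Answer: -15420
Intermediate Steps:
h(x) = -2 - x/2 (h(x) = -7/2 + (3 - x)/2 = -7/2 + (3/2 - x/2) = -2 - x/2)
-120*(130 + h(-1)) = -120*(130 + (-2 - 1/2*(-1))) = -120*(130 + (-2 + 1/2)) = -120*(130 - 3/2) = -120*257/2 = -15420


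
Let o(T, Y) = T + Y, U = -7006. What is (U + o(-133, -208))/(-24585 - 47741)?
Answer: 7347/72326 ≈ 0.10158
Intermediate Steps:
(U + o(-133, -208))/(-24585 - 47741) = (-7006 + (-133 - 208))/(-24585 - 47741) = (-7006 - 341)/(-72326) = -7347*(-1/72326) = 7347/72326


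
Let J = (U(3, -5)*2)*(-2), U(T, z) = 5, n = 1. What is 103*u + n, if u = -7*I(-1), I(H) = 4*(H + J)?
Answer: 60565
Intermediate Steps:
J = -20 (J = (5*2)*(-2) = 10*(-2) = -20)
I(H) = -80 + 4*H (I(H) = 4*(H - 20) = 4*(-20 + H) = -80 + 4*H)
u = 588 (u = -7*(-80 + 4*(-1)) = -7*(-80 - 4) = -7*(-84) = 588)
103*u + n = 103*588 + 1 = 60564 + 1 = 60565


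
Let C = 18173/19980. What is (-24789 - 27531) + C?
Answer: -1045335427/19980 ≈ -52319.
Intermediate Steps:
C = 18173/19980 (C = 18173*(1/19980) = 18173/19980 ≈ 0.90956)
(-24789 - 27531) + C = (-24789 - 27531) + 18173/19980 = -52320 + 18173/19980 = -1045335427/19980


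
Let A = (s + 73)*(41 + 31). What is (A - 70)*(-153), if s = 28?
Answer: -1101906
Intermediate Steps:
A = 7272 (A = (28 + 73)*(41 + 31) = 101*72 = 7272)
(A - 70)*(-153) = (7272 - 70)*(-153) = 7202*(-153) = -1101906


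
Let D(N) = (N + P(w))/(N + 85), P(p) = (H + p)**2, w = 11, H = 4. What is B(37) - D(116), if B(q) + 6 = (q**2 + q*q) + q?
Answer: 556228/201 ≈ 2767.3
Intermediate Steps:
P(p) = (4 + p)**2
B(q) = -6 + q + 2*q**2 (B(q) = -6 + ((q**2 + q*q) + q) = -6 + ((q**2 + q**2) + q) = -6 + (2*q**2 + q) = -6 + (q + 2*q**2) = -6 + q + 2*q**2)
D(N) = (225 + N)/(85 + N) (D(N) = (N + (4 + 11)**2)/(N + 85) = (N + 15**2)/(85 + N) = (N + 225)/(85 + N) = (225 + N)/(85 + N))
B(37) - D(116) = (-6 + 37 + 2*37**2) - (225 + 116)/(85 + 116) = (-6 + 37 + 2*1369) - 341/201 = (-6 + 37 + 2738) - 341/201 = 2769 - 1*341/201 = 2769 - 341/201 = 556228/201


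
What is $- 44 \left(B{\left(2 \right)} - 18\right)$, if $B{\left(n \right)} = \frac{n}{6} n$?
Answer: $\frac{2288}{3} \approx 762.67$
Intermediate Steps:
$B{\left(n \right)} = \frac{n^{2}}{6}$ ($B{\left(n \right)} = n \frac{1}{6} n = \frac{n}{6} n = \frac{n^{2}}{6}$)
$- 44 \left(B{\left(2 \right)} - 18\right) = - 44 \left(\frac{2^{2}}{6} - 18\right) = - 44 \left(\frac{1}{6} \cdot 4 - 18\right) = - 44 \left(\frac{2}{3} - 18\right) = \left(-44\right) \left(- \frac{52}{3}\right) = \frac{2288}{3}$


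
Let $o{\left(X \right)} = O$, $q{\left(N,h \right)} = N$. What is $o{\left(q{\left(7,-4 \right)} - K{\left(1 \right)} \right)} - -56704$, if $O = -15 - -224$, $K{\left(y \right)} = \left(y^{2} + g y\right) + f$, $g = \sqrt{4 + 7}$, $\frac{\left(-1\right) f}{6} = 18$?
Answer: $56913$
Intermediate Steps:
$f = -108$ ($f = \left(-6\right) 18 = -108$)
$g = \sqrt{11} \approx 3.3166$
$K{\left(y \right)} = -108 + y^{2} + y \sqrt{11}$ ($K{\left(y \right)} = \left(y^{2} + \sqrt{11} y\right) - 108 = \left(y^{2} + y \sqrt{11}\right) - 108 = -108 + y^{2} + y \sqrt{11}$)
$O = 209$ ($O = -15 + 224 = 209$)
$o{\left(X \right)} = 209$
$o{\left(q{\left(7,-4 \right)} - K{\left(1 \right)} \right)} - -56704 = 209 - -56704 = 209 + 56704 = 56913$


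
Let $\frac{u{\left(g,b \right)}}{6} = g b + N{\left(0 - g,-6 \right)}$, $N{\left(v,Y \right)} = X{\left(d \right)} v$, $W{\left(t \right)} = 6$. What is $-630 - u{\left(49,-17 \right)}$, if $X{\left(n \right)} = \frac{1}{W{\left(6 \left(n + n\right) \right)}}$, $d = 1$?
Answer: $4417$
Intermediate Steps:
$X{\left(n \right)} = \frac{1}{6}$
$N{\left(v,Y \right)} = \frac{v}{6}$
$u{\left(g,b \right)} = - g + 6 b g$ ($u{\left(g,b \right)} = 6 \left(g b + \frac{0 - g}{6}\right) = 6 \left(b g + \frac{\left(-1\right) g}{6}\right) = 6 \left(b g - \frac{g}{6}\right) = 6 \left(- \frac{g}{6} + b g\right) = - g + 6 b g$)
$-630 - u{\left(49,-17 \right)} = -630 - 49 \left(-1 + 6 \left(-17\right)\right) = -630 - 49 \left(-1 - 102\right) = -630 - 49 \left(-103\right) = -630 - -5047 = -630 + 5047 = 4417$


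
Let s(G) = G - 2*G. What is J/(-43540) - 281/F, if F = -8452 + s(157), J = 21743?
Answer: -174950747/374835860 ≈ -0.46674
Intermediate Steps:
s(G) = -G
F = -8609 (F = -8452 - 1*157 = -8452 - 157 = -8609)
J/(-43540) - 281/F = 21743/(-43540) - 281/(-8609) = 21743*(-1/43540) - 281*(-1/8609) = -21743/43540 + 281/8609 = -174950747/374835860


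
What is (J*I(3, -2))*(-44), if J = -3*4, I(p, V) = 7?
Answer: 3696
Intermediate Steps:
J = -12
(J*I(3, -2))*(-44) = -12*7*(-44) = -84*(-44) = 3696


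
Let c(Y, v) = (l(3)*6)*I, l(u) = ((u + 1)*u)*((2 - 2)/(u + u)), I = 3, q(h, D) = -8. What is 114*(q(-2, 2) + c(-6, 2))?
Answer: -912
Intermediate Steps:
l(u) = 0 (l(u) = ((1 + u)*u)*(0/((2*u))) = (u*(1 + u))*(0*(1/(2*u))) = (u*(1 + u))*0 = 0)
c(Y, v) = 0 (c(Y, v) = (0*6)*3 = 0*3 = 0)
114*(q(-2, 2) + c(-6, 2)) = 114*(-8 + 0) = 114*(-8) = -912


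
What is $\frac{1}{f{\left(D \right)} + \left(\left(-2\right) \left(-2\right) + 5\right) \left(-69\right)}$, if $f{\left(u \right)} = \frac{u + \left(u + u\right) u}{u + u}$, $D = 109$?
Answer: $- \frac{2}{1023} \approx -0.001955$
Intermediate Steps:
$f{\left(u \right)} = \frac{u + 2 u^{2}}{2 u}$ ($f{\left(u \right)} = \frac{u + 2 u u}{2 u} = \left(u + 2 u^{2}\right) \frac{1}{2 u} = \frac{u + 2 u^{2}}{2 u}$)
$\frac{1}{f{\left(D \right)} + \left(\left(-2\right) \left(-2\right) + 5\right) \left(-69\right)} = \frac{1}{\left(\frac{1}{2} + 109\right) + \left(\left(-2\right) \left(-2\right) + 5\right) \left(-69\right)} = \frac{1}{\frac{219}{2} + \left(4 + 5\right) \left(-69\right)} = \frac{1}{\frac{219}{2} + 9 \left(-69\right)} = \frac{1}{\frac{219}{2} - 621} = \frac{1}{- \frac{1023}{2}} = - \frac{2}{1023}$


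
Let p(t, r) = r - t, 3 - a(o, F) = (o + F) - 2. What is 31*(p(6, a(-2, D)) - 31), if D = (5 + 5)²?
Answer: -4030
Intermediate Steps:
D = 100 (D = 10² = 100)
a(o, F) = 5 - F - o (a(o, F) = 3 - ((o + F) - 2) = 3 - ((F + o) - 2) = 3 - (-2 + F + o) = 3 + (2 - F - o) = 5 - F - o)
31*(p(6, a(-2, D)) - 31) = 31*(((5 - 1*100 - 1*(-2)) - 1*6) - 31) = 31*(((5 - 100 + 2) - 6) - 31) = 31*((-93 - 6) - 31) = 31*(-99 - 31) = 31*(-130) = -4030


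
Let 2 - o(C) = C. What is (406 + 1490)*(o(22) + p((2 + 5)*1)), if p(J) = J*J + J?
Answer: 68256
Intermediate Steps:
p(J) = J + J² (p(J) = J² + J = J + J²)
o(C) = 2 - C
(406 + 1490)*(o(22) + p((2 + 5)*1)) = (406 + 1490)*((2 - 1*22) + ((2 + 5)*1)*(1 + (2 + 5)*1)) = 1896*((2 - 22) + (7*1)*(1 + 7*1)) = 1896*(-20 + 7*(1 + 7)) = 1896*(-20 + 7*8) = 1896*(-20 + 56) = 1896*36 = 68256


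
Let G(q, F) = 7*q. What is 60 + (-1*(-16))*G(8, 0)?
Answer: 956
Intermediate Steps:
60 + (-1*(-16))*G(8, 0) = 60 + (-1*(-16))*(7*8) = 60 + 16*56 = 60 + 896 = 956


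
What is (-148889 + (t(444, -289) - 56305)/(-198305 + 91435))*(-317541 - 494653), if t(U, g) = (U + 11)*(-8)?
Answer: 1292339334907209/10687 ≈ 1.2093e+11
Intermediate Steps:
t(U, g) = -88 - 8*U (t(U, g) = (11 + U)*(-8) = -88 - 8*U)
(-148889 + (t(444, -289) - 56305)/(-198305 + 91435))*(-317541 - 494653) = (-148889 + ((-88 - 8*444) - 56305)/(-198305 + 91435))*(-317541 - 494653) = (-148889 + ((-88 - 3552) - 56305)/(-106870))*(-812194) = (-148889 + (-3640 - 56305)*(-1/106870))*(-812194) = (-148889 - 59945*(-1/106870))*(-812194) = (-148889 + 11989/21374)*(-812194) = -3182341497/21374*(-812194) = 1292339334907209/10687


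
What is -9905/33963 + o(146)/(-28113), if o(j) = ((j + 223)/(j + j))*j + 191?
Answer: -194141581/636534546 ≈ -0.30500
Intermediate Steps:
o(j) = 605/2 + j/2 (o(j) = ((223 + j)/((2*j)))*j + 191 = ((223 + j)*(1/(2*j)))*j + 191 = ((223 + j)/(2*j))*j + 191 = (223/2 + j/2) + 191 = 605/2 + j/2)
-9905/33963 + o(146)/(-28113) = -9905/33963 + (605/2 + (½)*146)/(-28113) = -9905*1/33963 + (605/2 + 73)*(-1/28113) = -9905/33963 + (751/2)*(-1/28113) = -9905/33963 - 751/56226 = -194141581/636534546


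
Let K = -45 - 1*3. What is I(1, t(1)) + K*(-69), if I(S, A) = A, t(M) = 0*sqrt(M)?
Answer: 3312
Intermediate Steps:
t(M) = 0
K = -48 (K = -45 - 3 = -48)
I(1, t(1)) + K*(-69) = 0 - 48*(-69) = 0 + 3312 = 3312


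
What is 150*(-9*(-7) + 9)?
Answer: 10800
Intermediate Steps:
150*(-9*(-7) + 9) = 150*(63 + 9) = 150*72 = 10800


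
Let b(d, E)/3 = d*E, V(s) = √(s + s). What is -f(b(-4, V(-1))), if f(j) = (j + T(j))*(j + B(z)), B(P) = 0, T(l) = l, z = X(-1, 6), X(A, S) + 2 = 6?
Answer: 576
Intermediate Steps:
X(A, S) = 4 (X(A, S) = -2 + 6 = 4)
z = 4
V(s) = √2*√s (V(s) = √(2*s) = √2*√s)
b(d, E) = 3*E*d (b(d, E) = 3*(d*E) = 3*(E*d) = 3*E*d)
f(j) = 2*j² (f(j) = (j + j)*(j + 0) = (2*j)*j = 2*j²)
-f(b(-4, V(-1))) = -2*(3*(√2*√(-1))*(-4))² = -2*(3*(√2*I)*(-4))² = -2*(3*(I*√2)*(-4))² = -2*(-12*I*√2)² = -2*(-288) = -1*(-576) = 576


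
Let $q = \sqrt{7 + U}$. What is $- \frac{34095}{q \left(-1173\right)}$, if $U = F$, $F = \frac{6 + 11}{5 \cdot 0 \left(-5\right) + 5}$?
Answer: $\frac{11365 \sqrt{65}}{10166} \approx 9.0131$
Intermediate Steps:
$F = \frac{17}{5}$ ($F = \frac{17}{0 \left(-5\right) + 5} = \frac{17}{0 + 5} = \frac{17}{5} \approx 3.4$)
$U = \frac{17}{5} \approx 3.4$
$q = \frac{2 \sqrt{65}}{5}$ ($q = \sqrt{7 + \frac{17}{5}} = \sqrt{\frac{52}{5}} = \frac{2 \sqrt{65}}{5} \approx 3.2249$)
$- \frac{34095}{q \left(-1173\right)} = - \frac{34095}{\frac{2 \sqrt{65}}{5} \left(-1173\right)} = - \frac{34095}{\left(- \frac{2346}{5}\right) \sqrt{65}} = - 34095 \left(- \frac{\sqrt{65}}{30498}\right) = \frac{11365 \sqrt{65}}{10166}$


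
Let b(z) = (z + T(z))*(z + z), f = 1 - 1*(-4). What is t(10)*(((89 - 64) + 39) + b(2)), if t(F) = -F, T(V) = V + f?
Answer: -1000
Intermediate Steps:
f = 5 (f = 1 + 4 = 5)
T(V) = 5 + V (T(V) = V + 5 = 5 + V)
b(z) = 2*z*(5 + 2*z) (b(z) = (z + (5 + z))*(z + z) = (5 + 2*z)*(2*z) = 2*z*(5 + 2*z))
t(10)*(((89 - 64) + 39) + b(2)) = (-1*10)*(((89 - 64) + 39) + 2*2*(5 + 2*2)) = -10*((25 + 39) + 2*2*(5 + 4)) = -10*(64 + 2*2*9) = -10*(64 + 36) = -10*100 = -1000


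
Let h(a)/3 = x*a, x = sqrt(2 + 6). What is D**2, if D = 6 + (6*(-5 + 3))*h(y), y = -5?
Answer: 259236 + 4320*sqrt(2) ≈ 2.6535e+5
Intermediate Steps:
x = 2*sqrt(2) (x = sqrt(8) = 2*sqrt(2) ≈ 2.8284)
h(a) = 6*a*sqrt(2) (h(a) = 3*((2*sqrt(2))*a) = 3*(2*a*sqrt(2)) = 6*a*sqrt(2))
D = 6 + 360*sqrt(2) (D = 6 + (6*(-5 + 3))*(6*(-5)*sqrt(2)) = 6 + (6*(-2))*(-30*sqrt(2)) = 6 - (-360)*sqrt(2) = 6 + 360*sqrt(2) ≈ 515.12)
D**2 = (6 + 360*sqrt(2))**2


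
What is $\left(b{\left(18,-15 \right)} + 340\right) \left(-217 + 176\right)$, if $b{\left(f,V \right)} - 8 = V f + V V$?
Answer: $-12423$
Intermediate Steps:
$b{\left(f,V \right)} = 8 + V^{2} + V f$ ($b{\left(f,V \right)} = 8 + \left(V f + V V\right) = 8 + \left(V f + V^{2}\right) = 8 + \left(V^{2} + V f\right) = 8 + V^{2} + V f$)
$\left(b{\left(18,-15 \right)} + 340\right) \left(-217 + 176\right) = \left(\left(8 + \left(-15\right)^{2} - 270\right) + 340\right) \left(-217 + 176\right) = \left(\left(8 + 225 - 270\right) + 340\right) \left(-41\right) = \left(-37 + 340\right) \left(-41\right) = 303 \left(-41\right) = -12423$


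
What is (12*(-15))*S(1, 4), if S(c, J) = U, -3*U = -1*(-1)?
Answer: 60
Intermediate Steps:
U = -⅓ (U = -(-1)*(-1)/3 = -⅓*1 = -⅓ ≈ -0.33333)
S(c, J) = -⅓
(12*(-15))*S(1, 4) = (12*(-15))*(-⅓) = -180*(-⅓) = 60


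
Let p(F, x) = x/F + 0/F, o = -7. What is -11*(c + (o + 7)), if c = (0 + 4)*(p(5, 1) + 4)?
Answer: -924/5 ≈ -184.80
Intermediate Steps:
p(F, x) = x/F (p(F, x) = x/F + 0 = x/F)
c = 84/5 (c = (0 + 4)*(1/5 + 4) = 4*(1*(⅕) + 4) = 4*(⅕ + 4) = 4*(21/5) = 84/5 ≈ 16.800)
-11*(c + (o + 7)) = -11*(84/5 + (-7 + 7)) = -11*(84/5 + 0) = -11*84/5 = -924/5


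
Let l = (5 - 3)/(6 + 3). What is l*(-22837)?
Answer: -45674/9 ≈ -5074.9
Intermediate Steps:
l = 2/9 ≈ 0.22222
l*(-22837) = (2/9)*(-22837) = -45674/9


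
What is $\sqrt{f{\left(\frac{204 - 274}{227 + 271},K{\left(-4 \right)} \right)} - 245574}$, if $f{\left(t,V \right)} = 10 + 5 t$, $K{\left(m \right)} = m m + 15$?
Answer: $\frac{i \sqrt{15225257139}}{249} \approx 495.54 i$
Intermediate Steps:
$K{\left(m \right)} = 15 + m^{2}$ ($K{\left(m \right)} = m^{2} + 15 = 15 + m^{2}$)
$\sqrt{f{\left(\frac{204 - 274}{227 + 271},K{\left(-4 \right)} \right)} - 245574} = \sqrt{\left(10 + 5 \frac{204 - 274}{227 + 271}\right) - 245574} = \sqrt{\left(10 + 5 \left(- \frac{70}{498}\right)\right) - 245574} = \sqrt{\left(10 + 5 \left(\left(-70\right) \frac{1}{498}\right)\right) - 245574} = \sqrt{\left(10 + 5 \left(- \frac{35}{249}\right)\right) - 245574} = \sqrt{\left(10 - \frac{175}{249}\right) - 245574} = \sqrt{\frac{2315}{249} - 245574} = \sqrt{- \frac{61145611}{249}} = \frac{i \sqrt{15225257139}}{249}$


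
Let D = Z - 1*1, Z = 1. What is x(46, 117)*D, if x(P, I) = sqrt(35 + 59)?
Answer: 0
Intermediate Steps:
x(P, I) = sqrt(94)
D = 0 (D = 1 - 1*1 = 1 - 1 = 0)
x(46, 117)*D = sqrt(94)*0 = 0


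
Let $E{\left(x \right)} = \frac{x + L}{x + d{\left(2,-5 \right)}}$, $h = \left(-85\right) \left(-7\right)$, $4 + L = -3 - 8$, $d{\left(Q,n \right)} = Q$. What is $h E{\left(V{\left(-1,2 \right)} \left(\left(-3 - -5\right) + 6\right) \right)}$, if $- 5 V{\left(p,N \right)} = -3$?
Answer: $- \frac{1785}{2} \approx -892.5$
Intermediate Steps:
$L = -15$ ($L = -4 - 11 = -15$)
$V{\left(p,N \right)} = \frac{3}{5}$ ($V{\left(p,N \right)} = \left(- \frac{1}{5}\right) \left(-3\right) = \frac{3}{5}$)
$h = 595$
$E{\left(x \right)} = \frac{-15 + x}{2 + x}$ ($E{\left(x \right)} = \frac{x - 15}{x + 2} = \frac{-15 + x}{2 + x}$)
$h E{\left(V{\left(-1,2 \right)} \left(\left(-3 - -5\right) + 6\right) \right)} = 595 \frac{-15 + \frac{3 \left(\left(-3 - -5\right) + 6\right)}{5}}{2 + \frac{3 \left(\left(-3 - -5\right) + 6\right)}{5}} = 595 \frac{-15 + \frac{3 \left(\left(-3 + 5\right) + 6\right)}{5}}{2 + \frac{3 \left(\left(-3 + 5\right) + 6\right)}{5}} = 595 \frac{-15 + \frac{3 \left(2 + 6\right)}{5}}{2 + \frac{3 \left(2 + 6\right)}{5}} = 595 \frac{-15 + \frac{3}{5} \cdot 8}{2 + \frac{3}{5} \cdot 8} = 595 \frac{-15 + \frac{24}{5}}{2 + \frac{24}{5}} = 595 \frac{1}{\frac{34}{5}} \left(- \frac{51}{5}\right) = 595 \cdot \frac{5}{34} \left(- \frac{51}{5}\right) = 595 \left(- \frac{3}{2}\right) = - \frac{1785}{2}$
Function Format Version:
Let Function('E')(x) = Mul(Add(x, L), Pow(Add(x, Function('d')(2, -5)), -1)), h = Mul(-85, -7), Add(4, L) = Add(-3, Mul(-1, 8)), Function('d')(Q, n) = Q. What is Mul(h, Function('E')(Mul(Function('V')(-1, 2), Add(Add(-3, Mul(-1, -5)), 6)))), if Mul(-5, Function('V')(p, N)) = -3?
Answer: Rational(-1785, 2) ≈ -892.50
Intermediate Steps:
L = -15 (L = Add(-4, Add(-3, Mul(-1, 8))) = Add(-4, Add(-3, -8)) = Add(-4, -11) = -15)
Function('V')(p, N) = Rational(3, 5) (Function('V')(p, N) = Mul(Rational(-1, 5), -3) = Rational(3, 5))
h = 595
Function('E')(x) = Mul(Pow(Add(2, x), -1), Add(-15, x)) (Function('E')(x) = Mul(Add(x, -15), Pow(Add(x, 2), -1)) = Mul(Add(-15, x), Pow(Add(2, x), -1)) = Mul(Pow(Add(2, x), -1), Add(-15, x)))
Mul(h, Function('E')(Mul(Function('V')(-1, 2), Add(Add(-3, Mul(-1, -5)), 6)))) = Mul(595, Mul(Pow(Add(2, Mul(Rational(3, 5), Add(Add(-3, Mul(-1, -5)), 6))), -1), Add(-15, Mul(Rational(3, 5), Add(Add(-3, Mul(-1, -5)), 6))))) = Mul(595, Mul(Pow(Add(2, Mul(Rational(3, 5), Add(Add(-3, 5), 6))), -1), Add(-15, Mul(Rational(3, 5), Add(Add(-3, 5), 6))))) = Mul(595, Mul(Pow(Add(2, Mul(Rational(3, 5), Add(2, 6))), -1), Add(-15, Mul(Rational(3, 5), Add(2, 6))))) = Mul(595, Mul(Pow(Add(2, Mul(Rational(3, 5), 8)), -1), Add(-15, Mul(Rational(3, 5), 8)))) = Mul(595, Mul(Pow(Add(2, Rational(24, 5)), -1), Add(-15, Rational(24, 5)))) = Mul(595, Mul(Pow(Rational(34, 5), -1), Rational(-51, 5))) = Mul(595, Mul(Rational(5, 34), Rational(-51, 5))) = Mul(595, Rational(-3, 2)) = Rational(-1785, 2)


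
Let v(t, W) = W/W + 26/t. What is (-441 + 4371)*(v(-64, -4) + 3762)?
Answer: 236591895/16 ≈ 1.4787e+7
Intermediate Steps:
v(t, W) = 1 + 26/t
(-441 + 4371)*(v(-64, -4) + 3762) = (-441 + 4371)*((26 - 64)/(-64) + 3762) = 3930*(-1/64*(-38) + 3762) = 3930*(19/32 + 3762) = 3930*(120403/32) = 236591895/16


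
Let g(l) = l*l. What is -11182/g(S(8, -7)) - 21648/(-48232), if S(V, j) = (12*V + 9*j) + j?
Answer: -32793511/2037802 ≈ -16.093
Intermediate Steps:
S(V, j) = 10*j + 12*V (S(V, j) = (9*j + 12*V) + j = 10*j + 12*V)
g(l) = l**2
-11182/g(S(8, -7)) - 21648/(-48232) = -11182/(10*(-7) + 12*8)**2 - 21648/(-48232) = -11182/(-70 + 96)**2 - 21648*(-1/48232) = -11182/(26**2) + 2706/6029 = -11182/676 + 2706/6029 = -11182*1/676 + 2706/6029 = -5591/338 + 2706/6029 = -32793511/2037802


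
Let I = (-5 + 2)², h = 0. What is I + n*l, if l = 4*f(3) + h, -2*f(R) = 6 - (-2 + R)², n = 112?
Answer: -1111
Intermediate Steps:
I = 9 (I = (-3)² = 9)
f(R) = -3 + (-2 + R)²/2 (f(R) = -(6 - (-2 + R)²)/2 = -3 + (-2 + R)²/2)
l = -10 (l = 4*(-3 + (-2 + 3)²/2) + 0 = 4*(-3 + (½)*1²) + 0 = 4*(-3 + (½)*1) + 0 = 4*(-3 + ½) + 0 = 4*(-5/2) + 0 = -10 + 0 = -10)
I + n*l = 9 + 112*(-10) = 9 - 1120 = -1111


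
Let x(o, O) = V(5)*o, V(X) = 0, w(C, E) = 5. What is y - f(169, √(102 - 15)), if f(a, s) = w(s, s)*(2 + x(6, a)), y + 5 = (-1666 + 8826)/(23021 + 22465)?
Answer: -337565/22743 ≈ -14.843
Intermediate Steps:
y = -110135/22743 (y = -5 + (-1666 + 8826)/(23021 + 22465) = -5 + 7160/45486 = -5 + 7160*(1/45486) = -5 + 3580/22743 = -110135/22743 ≈ -4.8426)
x(o, O) = 0 (x(o, O) = 0*o = 0)
f(a, s) = 10 (f(a, s) = 5*(2 + 0) = 5*2 = 10)
y - f(169, √(102 - 15)) = -110135/22743 - 1*10 = -110135/22743 - 10 = -337565/22743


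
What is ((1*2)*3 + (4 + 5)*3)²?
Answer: 1089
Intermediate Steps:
((1*2)*3 + (4 + 5)*3)² = (2*3 + 9*3)² = (6 + 27)² = 33² = 1089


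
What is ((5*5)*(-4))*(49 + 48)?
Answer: -9700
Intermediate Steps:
((5*5)*(-4))*(49 + 48) = (25*(-4))*97 = -100*97 = -9700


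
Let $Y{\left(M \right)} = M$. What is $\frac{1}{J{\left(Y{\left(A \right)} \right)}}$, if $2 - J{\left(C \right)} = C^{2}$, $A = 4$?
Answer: $- \frac{1}{14} \approx -0.071429$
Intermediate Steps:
$J{\left(C \right)} = 2 - C^{2}$
$\frac{1}{J{\left(Y{\left(A \right)} \right)}} = \frac{1}{2 - 4^{2}} = \frac{1}{2 - 16} = \frac{1}{-14} = - \frac{1}{14}$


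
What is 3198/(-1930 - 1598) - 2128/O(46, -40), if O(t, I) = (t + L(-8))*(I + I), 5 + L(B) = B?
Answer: -3247/32340 ≈ -0.10040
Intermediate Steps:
L(B) = -5 + B
O(t, I) = 2*I*(-13 + t) (O(t, I) = (t + (-5 - 8))*(I + I) = (t - 13)*(2*I) = (-13 + t)*(2*I) = 2*I*(-13 + t))
3198/(-1930 - 1598) - 2128/O(46, -40) = 3198/(-1930 - 1598) - 2128*(-1/(80*(-13 + 46))) = 3198/(-3528) - 2128/(2*(-40)*33) = 3198*(-1/3528) - 2128/(-2640) = -533/588 - 2128*(-1/2640) = -533/588 + 133/165 = -3247/32340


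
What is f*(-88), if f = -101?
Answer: 8888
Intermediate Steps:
f*(-88) = -101*(-88) = 8888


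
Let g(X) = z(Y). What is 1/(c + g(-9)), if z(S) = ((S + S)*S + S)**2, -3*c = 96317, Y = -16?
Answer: 3/641731 ≈ 4.6749e-6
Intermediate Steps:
c = -96317/3 (c = -1/3*96317 = -96317/3 ≈ -32106.)
z(S) = (S + 2*S**2)**2 (z(S) = ((2*S)*S + S)**2 = (2*S**2 + S)**2 = (S + 2*S**2)**2)
g(X) = 246016 (g(X) = (-16)**2*(1 + 2*(-16))**2 = 256*(1 - 32)**2 = 256*(-31)**2 = 256*961 = 246016)
1/(c + g(-9)) = 1/(-96317/3 + 246016) = 1/(641731/3) = 3/641731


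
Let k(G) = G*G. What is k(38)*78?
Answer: 112632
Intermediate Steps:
k(G) = G²
k(38)*78 = 38²*78 = 1444*78 = 112632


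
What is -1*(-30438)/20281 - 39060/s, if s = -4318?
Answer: 27164916/2575687 ≈ 10.547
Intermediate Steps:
-1*(-30438)/20281 - 39060/s = -1*(-30438)/20281 - 39060/(-4318) = 30438*(1/20281) - 39060*(-1/4318) = 30438/20281 + 19530/2159 = 27164916/2575687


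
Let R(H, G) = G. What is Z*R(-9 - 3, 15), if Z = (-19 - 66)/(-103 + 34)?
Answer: 425/23 ≈ 18.478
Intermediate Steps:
Z = 85/69 (Z = -85/(-69) = -85*(-1/69) = 85/69 ≈ 1.2319)
Z*R(-9 - 3, 15) = (85/69)*15 = 425/23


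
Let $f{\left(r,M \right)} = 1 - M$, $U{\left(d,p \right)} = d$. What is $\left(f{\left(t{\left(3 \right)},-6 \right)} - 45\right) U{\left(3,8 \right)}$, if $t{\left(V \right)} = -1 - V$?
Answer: $-114$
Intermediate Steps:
$\left(f{\left(t{\left(3 \right)},-6 \right)} - 45\right) U{\left(3,8 \right)} = \left(\left(1 - -6\right) - 45\right) 3 = \left(\left(1 + 6\right) - 45\right) 3 = \left(7 - 45\right) 3 = \left(-38\right) 3 = -114$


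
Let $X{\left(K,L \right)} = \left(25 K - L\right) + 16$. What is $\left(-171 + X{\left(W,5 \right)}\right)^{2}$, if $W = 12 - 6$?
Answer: $100$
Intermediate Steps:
$W = 6$ ($W = 12 - 6 = 6$)
$X{\left(K,L \right)} = 16 - L + 25 K$ ($X{\left(K,L \right)} = \left(- L + 25 K\right) + 16 = 16 - L + 25 K$)
$\left(-171 + X{\left(W,5 \right)}\right)^{2} = \left(-171 + \left(16 - 5 + 25 \cdot 6\right)\right)^{2} = \left(-171 + \left(16 - 5 + 150\right)\right)^{2} = \left(-171 + 161\right)^{2} = \left(-10\right)^{2} = 100$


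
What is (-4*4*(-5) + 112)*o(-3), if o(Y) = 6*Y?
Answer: -3456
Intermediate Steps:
(-4*4*(-5) + 112)*o(-3) = (-4*4*(-5) + 112)*(6*(-3)) = (-16*(-5) + 112)*(-18) = (80 + 112)*(-18) = 192*(-18) = -3456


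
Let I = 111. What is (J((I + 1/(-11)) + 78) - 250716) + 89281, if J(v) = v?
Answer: -1773707/11 ≈ -1.6125e+5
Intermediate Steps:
(J((I + 1/(-11)) + 78) - 250716) + 89281 = (((111 + 1/(-11)) + 78) - 250716) + 89281 = (((111 - 1/11) + 78) - 250716) + 89281 = ((1220/11 + 78) - 250716) + 89281 = (2078/11 - 250716) + 89281 = -2755798/11 + 89281 = -1773707/11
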